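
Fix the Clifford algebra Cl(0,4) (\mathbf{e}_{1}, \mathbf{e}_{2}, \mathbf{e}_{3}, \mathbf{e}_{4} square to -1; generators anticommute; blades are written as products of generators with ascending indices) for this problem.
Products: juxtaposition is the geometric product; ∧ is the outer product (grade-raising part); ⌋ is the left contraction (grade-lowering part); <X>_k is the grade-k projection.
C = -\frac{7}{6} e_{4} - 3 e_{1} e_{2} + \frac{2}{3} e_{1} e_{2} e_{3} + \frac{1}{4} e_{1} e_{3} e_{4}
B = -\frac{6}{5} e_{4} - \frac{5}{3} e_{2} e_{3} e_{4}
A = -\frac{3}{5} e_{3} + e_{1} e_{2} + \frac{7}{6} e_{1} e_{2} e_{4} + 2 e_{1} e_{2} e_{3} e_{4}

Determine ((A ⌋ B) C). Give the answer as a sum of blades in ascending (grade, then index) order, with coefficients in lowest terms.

step 1: e_{2} e_{4}
step 2: \frac{7}{6} e_{2} - 3 e_{1} e_{4} + \frac{1}{4} e_{1} e_{2} e_{3} - \frac{2}{3} e_{1} e_{3} e_{4}
Answer: \frac{7}{6} e_{2} - 3 e_{1} e_{4} + \frac{1}{4} e_{1} e_{2} e_{3} - \frac{2}{3} e_{1} e_{3} e_{4}


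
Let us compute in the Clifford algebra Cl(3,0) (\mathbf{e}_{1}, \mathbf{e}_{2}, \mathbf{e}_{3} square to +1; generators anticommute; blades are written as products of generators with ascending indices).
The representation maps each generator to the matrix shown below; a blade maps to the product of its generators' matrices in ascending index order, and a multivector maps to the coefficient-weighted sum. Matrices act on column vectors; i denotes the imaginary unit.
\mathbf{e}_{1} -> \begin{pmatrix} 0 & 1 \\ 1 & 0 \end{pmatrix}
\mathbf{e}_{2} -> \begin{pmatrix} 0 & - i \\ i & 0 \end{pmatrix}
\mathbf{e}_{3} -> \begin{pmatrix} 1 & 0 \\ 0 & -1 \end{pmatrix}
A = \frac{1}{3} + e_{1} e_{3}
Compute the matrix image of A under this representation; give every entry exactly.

Bivector images (products of the table entries): rho(e_{1} e_{3}) = rho(\mathbf{e}_{1})rho(\mathbf{e}_{3}) = \begin{pmatrix} 0 & -1 \\ 1 & 0 \end{pmatrix}.
M = (\frac{1}{3})*1 + (1)*rho(e_{1} e_{3}), summed entrywise (1 is the identity matrix):
Answer: \begin{pmatrix} \frac{1}{3} & -1 \\ 1 & \frac{1}{3} \end{pmatrix}


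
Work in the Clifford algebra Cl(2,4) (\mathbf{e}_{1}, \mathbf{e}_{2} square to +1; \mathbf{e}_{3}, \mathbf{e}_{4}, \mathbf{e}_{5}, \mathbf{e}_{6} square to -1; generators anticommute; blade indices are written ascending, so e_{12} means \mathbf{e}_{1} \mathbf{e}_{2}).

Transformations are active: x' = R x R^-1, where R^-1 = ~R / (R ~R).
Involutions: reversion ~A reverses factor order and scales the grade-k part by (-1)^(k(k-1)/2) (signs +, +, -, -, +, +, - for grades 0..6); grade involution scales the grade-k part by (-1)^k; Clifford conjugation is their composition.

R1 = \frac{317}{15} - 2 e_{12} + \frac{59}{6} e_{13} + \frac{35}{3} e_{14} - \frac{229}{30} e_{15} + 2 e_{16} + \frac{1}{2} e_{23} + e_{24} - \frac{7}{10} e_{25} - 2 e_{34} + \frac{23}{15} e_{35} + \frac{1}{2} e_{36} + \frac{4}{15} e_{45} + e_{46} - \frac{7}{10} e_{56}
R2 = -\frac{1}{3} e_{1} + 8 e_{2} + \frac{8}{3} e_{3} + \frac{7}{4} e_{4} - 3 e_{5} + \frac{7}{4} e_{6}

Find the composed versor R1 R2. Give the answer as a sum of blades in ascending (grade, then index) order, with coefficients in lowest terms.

Distribute over the terms of R2 (each basis-blade product reordered to ascending indices, repeated generators contracted through their squares):
R1 (-\frac{1}{3} e_{1}) = -\frac{317}{45} e_{1} - \frac{2}{3} e_{2} + \frac{59}{18} e_{3} + \frac{35}{9} e_{4} - \frac{229}{90} e_{5} + \frac{2}{3} e_{6} - \frac{1}{6} e_{123} - \frac{1}{3} e_{124} + \frac{7}{30} e_{125} + \frac{2}{3} e_{134} - \frac{23}{45} e_{135} - \frac{1}{6} e_{136} - \frac{4}{45} e_{145} - \frac{1}{3} e_{146} + \frac{7}{30} e_{156}
R1 (8 e_{2}) = -16 e_{1} + \frac{2536}{15} e_{2} - 4 e_{3} - 8 e_{4} + \frac{28}{5} e_{5} - \frac{236}{3} e_{123} - \frac{280}{3} e_{124} + \frac{916}{15} e_{125} - 16 e_{126} - 16 e_{234} + \frac{184}{15} e_{235} + 4 e_{236} + \frac{32}{15} e_{245} + 8 e_{246} - \frac{28}{5} e_{256}
R1 (\frac{8}{3} e_{3}) = -\frac{236}{9} e_{1} - \frac{4}{3} e_{2} + \frac{2536}{45} e_{3} - \frac{16}{3} e_{4} + \frac{184}{45} e_{5} + \frac{4}{3} e_{6} - \frac{16}{3} e_{123} - \frac{280}{9} e_{134} + \frac{916}{45} e_{135} - \frac{16}{3} e_{136} - \frac{8}{3} e_{234} + \frac{28}{15} e_{235} + \frac{32}{45} e_{345} + \frac{8}{3} e_{346} - \frac{28}{15} e_{356}
R1 (\frac{7}{4} e_{4}) = -\frac{245}{12} e_{1} - \frac{7}{4} e_{2} + \frac{7}{2} e_{3} + \frac{2219}{60} e_{4} + \frac{7}{15} e_{5} + \frac{7}{4} e_{6} - \frac{7}{2} e_{124} + \frac{413}{24} e_{134} + \frac{1603}{120} e_{145} - \frac{7}{2} e_{146} + \frac{7}{8} e_{234} + \frac{49}{40} e_{245} - \frac{161}{60} e_{345} - \frac{7}{8} e_{346} - \frac{49}{40} e_{456}
R1 (-3 e_{5}) = -\frac{229}{10} e_{1} - \frac{21}{10} e_{2} + \frac{23}{5} e_{3} + \frac{4}{5} e_{4} - \frac{317}{5} e_{5} + \frac{21}{10} e_{6} + 6 e_{125} - \frac{59}{2} e_{135} - 35 e_{145} + 6 e_{156} - \frac{3}{2} e_{235} - 3 e_{245} + 6 e_{345} + \frac{3}{2} e_{356} + 3 e_{456}
R1 (\frac{7}{4} e_{6}) = -\frac{7}{2} e_{1} - \frac{7}{8} e_{3} - \frac{7}{4} e_{4} + \frac{49}{40} e_{5} + \frac{2219}{60} e_{6} - \frac{7}{2} e_{126} + \frac{413}{24} e_{136} + \frac{245}{12} e_{146} - \frac{1603}{120} e_{156} + \frac{7}{8} e_{236} + \frac{7}{4} e_{246} - \frac{49}{40} e_{256} - \frac{7}{2} e_{346} + \frac{161}{60} e_{356} + \frac{7}{15} e_{456}
Summing the partial products and collecting blades:
Answer: -\frac{1153}{12} e_{1} + \frac{9793}{60} e_{2} + \frac{7543}{120} e_{3} + \frac{2393}{90} e_{4} - \frac{19643}{360} e_{5} + \frac{257}{6} e_{6} - \frac{505}{6} e_{123} - \frac{583}{6} e_{124} + \frac{673}{10} e_{125} - \frac{39}{2} e_{126} - \frac{953}{72} e_{134} - \frac{869}{90} e_{135} + \frac{281}{24} e_{136} - \frac{7823}{360} e_{145} + \frac{199}{12} e_{146} - \frac{57}{8} e_{156} - \frac{427}{24} e_{234} + \frac{379}{30} e_{235} + \frac{39}{8} e_{236} + \frac{43}{120} e_{245} + \frac{39}{4} e_{246} - \frac{273}{40} e_{256} + \frac{145}{36} e_{345} - \frac{41}{24} e_{346} + \frac{139}{60} e_{356} + \frac{269}{120} e_{456}


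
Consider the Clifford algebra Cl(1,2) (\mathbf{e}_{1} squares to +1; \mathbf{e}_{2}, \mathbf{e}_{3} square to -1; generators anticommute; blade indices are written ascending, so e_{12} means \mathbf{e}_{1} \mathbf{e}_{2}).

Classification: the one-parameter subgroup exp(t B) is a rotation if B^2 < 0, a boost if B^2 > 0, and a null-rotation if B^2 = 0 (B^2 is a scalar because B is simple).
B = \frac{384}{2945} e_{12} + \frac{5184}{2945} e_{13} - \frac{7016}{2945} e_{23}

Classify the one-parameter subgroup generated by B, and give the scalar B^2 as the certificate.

B^2 term by term: the squares give (\frac{384}{2945})^2*(e_{12})^2 + (\frac{5184}{2945})^2*(e_{13})^2 + (-\frac{7016}{2945})^2*(e_{23})^2 = \frac{147456}{8673025}*(+1) + \frac{26873856}{8673025}*(+1) + \frac{49224256}{8673025}*(-1) = -\frac{64}{25} (each basis 2-blade squares to minus the product of its generators' squares); cross terms between blades sharing an index anticommute and cancel. So B^2 = -\frac{64}{25}.
Answer: rotation, certificate B^2 = -\frac{64}{25}. The scalar -\frac{64}{25} is the complete invariant here: its sign names the subgroup type.


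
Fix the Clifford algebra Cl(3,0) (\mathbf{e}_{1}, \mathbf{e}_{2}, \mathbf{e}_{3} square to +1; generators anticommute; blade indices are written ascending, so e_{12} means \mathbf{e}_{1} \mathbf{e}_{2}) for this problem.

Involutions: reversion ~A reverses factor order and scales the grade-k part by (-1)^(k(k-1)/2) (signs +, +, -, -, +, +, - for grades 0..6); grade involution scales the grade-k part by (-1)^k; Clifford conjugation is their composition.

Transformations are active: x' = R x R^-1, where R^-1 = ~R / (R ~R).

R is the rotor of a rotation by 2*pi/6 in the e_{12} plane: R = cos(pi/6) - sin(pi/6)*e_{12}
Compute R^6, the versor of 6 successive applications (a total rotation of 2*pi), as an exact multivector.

Rotor phase runs at HALF the rotation angle; powers of one rotor simply add phase, so after 6 steps in e_{12} the phase is 6*pi/6 = \pi and R^6 = cos(\pi) - sin(\pi)*e_{12}.
cos(\pi) = -1 and sin(\pi) = 0, so R^6 = -1. The total rotation 2*pi is 1 full turn, so every vector returns to itself, yet the rotor is -1, on the OTHER sheet of the double cover (an odd number of 2*pi turns).
Answer: -1


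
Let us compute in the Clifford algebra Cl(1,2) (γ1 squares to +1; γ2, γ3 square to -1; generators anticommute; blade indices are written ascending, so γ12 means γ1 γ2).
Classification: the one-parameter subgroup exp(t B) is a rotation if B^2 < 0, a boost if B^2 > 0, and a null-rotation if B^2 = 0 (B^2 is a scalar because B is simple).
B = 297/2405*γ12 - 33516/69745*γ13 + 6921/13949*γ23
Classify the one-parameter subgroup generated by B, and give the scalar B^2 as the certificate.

B^2 term by term: the squares give (297/2405)^2*(γ12)^2 + (-33516/69745)^2*(γ13)^2 + (6921/13949)^2*(γ23)^2 = 88209/5784025*(+1) + 1123322256/4864365025*(+1) + 47900241/194574601*(-1) = 0 (each basis 2-blade squares to minus the product of its generators' squares); cross terms between blades sharing an index anticommute and cancel. So B^2 = 0.
Answer: null-rotation, certificate B^2 = 0. The scalar 0 is the complete invariant here: its sign names the subgroup type.


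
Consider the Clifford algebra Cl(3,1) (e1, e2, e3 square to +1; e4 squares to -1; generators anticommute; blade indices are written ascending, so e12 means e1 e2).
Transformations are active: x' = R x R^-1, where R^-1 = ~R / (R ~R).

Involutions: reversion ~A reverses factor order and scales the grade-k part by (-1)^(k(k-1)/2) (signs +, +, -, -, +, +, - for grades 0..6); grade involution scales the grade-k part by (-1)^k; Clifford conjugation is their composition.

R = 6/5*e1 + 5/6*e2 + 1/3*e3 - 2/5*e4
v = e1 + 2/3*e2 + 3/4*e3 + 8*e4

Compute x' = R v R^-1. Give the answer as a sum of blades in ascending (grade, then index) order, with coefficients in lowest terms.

~R = 6/5*e1 + 5/6*e2 + 1/3*e3 - 2/5*e4, and R ~R = 1877/900, so R^-1 = ~R / (1877/900).
R v = 937/180 - 1/30*e12 + 17/30*e13 + 10*e14 + 29/72*e23 + 104/15*e24 + 89/30*e34
Answer: 9367/1877*e1 + 6557/1877*e2 + 20587/22524*e3 - 18764/1877*e4


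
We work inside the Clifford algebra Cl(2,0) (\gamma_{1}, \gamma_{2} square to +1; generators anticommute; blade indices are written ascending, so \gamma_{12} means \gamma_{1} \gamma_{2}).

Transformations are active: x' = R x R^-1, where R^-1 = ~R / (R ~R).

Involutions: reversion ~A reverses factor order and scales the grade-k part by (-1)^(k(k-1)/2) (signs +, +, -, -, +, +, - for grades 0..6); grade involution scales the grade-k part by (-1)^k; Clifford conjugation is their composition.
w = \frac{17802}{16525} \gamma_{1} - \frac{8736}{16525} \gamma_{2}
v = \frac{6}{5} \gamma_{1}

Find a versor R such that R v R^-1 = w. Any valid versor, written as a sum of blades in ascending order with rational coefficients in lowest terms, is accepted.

Equal squares first: v^2 = w^2 = \frac{36}{25}. Then v + w = \frac{37632}{16525} \gamma_{1} - \frac{8736}{16525} \gamma_{2} is a versor taking v to w, provided it is invertible.
Answer: \frac{37632}{16525} \gamma_{1} - \frac{8736}{16525} \gamma_{2}


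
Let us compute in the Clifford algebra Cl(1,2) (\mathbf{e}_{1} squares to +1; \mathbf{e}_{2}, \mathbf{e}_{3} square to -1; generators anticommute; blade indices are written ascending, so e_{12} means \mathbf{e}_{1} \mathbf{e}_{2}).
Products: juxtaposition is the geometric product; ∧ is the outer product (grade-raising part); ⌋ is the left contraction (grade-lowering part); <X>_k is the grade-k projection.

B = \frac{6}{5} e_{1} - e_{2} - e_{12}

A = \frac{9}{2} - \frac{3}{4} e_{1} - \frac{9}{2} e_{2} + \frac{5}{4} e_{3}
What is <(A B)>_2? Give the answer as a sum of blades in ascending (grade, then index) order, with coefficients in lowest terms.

step 1: -\frac{27}{5} + \frac{99}{10} e_{1} - \frac{15}{4} e_{2} + \frac{33}{20} e_{12} - \frac{3}{2} e_{13} + \frac{5}{4} e_{23} - \frac{5}{4} e_{123}
step 2: \frac{33}{20} e_{12} - \frac{3}{2} e_{13} + \frac{5}{4} e_{23}
Answer: \frac{33}{20} e_{12} - \frac{3}{2} e_{13} + \frac{5}{4} e_{23}


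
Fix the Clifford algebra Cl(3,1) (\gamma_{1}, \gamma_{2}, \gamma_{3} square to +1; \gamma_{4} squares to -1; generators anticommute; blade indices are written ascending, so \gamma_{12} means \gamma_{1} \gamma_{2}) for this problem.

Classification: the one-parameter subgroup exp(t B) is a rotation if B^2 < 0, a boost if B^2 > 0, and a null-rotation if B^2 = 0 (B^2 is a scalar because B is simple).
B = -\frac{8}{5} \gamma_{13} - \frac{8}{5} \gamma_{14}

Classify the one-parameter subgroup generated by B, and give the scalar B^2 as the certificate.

B^2 term by term: the squares give (-\frac{8}{5})^2*(\gamma_{13})^2 + (-\frac{8}{5})^2*(\gamma_{14})^2 = \frac{64}{25}*(-1) + \frac{64}{25}*(+1) = 0 (each basis 2-blade squares to minus the product of its generators' squares); cross terms between blades sharing an index anticommute and cancel. So B^2 = 0.
Answer: null-rotation, certificate B^2 = 0. The class reads off the invariant scalar 0 directly.


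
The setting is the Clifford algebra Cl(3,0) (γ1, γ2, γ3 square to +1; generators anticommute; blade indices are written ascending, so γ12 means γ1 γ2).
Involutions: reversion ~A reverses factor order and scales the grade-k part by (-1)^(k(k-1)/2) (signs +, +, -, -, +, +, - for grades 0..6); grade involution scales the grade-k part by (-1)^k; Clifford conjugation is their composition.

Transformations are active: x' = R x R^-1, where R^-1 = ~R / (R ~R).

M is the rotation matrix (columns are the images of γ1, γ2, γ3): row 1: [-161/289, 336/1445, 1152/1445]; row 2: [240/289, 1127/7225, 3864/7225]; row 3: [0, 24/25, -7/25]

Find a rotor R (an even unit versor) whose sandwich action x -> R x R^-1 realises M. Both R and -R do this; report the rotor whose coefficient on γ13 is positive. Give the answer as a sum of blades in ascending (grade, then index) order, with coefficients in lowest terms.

Method: write R = a + b12*γ12 + b13*γ13 + b23*γ23 with a^2 + b12^2 + b13^2 + b23^2 = 1 (so R^-1 = ~R). Expanding the columns R e_j ~R gives tr M = 4a^2 - 1 and, from the antisymmetric part, M21 - M12 = -4a*b12, M13 - M31 = 4a*b13, M32 - M23 = -4a*b23.
Here tr M = -4921/7225, so a^2 = (1 + tr M)/4 = 576/7225 and a = ±24/85. Taking a = 24/85: M21 - M12 = 864/1445, M13 - M31 = 1152/1445, M32 - M23 = 3072/7225, giving b12 = -9/17, b13 = 12/17, b23 = -32/85, i.e. R = 24/85 - 9/17*γ12 + 12/17*γ13 - 32/85*γ23.
Its γ13 coefficient is already positive.
Answer: 24/85 - 9/17*γ12 + 12/17*γ13 - 32/85*γ23. Recall the cover is two-to-one: with M of trace -4921/7225, both preimages act alike, and the stated γ13 sign chooses the sheet.


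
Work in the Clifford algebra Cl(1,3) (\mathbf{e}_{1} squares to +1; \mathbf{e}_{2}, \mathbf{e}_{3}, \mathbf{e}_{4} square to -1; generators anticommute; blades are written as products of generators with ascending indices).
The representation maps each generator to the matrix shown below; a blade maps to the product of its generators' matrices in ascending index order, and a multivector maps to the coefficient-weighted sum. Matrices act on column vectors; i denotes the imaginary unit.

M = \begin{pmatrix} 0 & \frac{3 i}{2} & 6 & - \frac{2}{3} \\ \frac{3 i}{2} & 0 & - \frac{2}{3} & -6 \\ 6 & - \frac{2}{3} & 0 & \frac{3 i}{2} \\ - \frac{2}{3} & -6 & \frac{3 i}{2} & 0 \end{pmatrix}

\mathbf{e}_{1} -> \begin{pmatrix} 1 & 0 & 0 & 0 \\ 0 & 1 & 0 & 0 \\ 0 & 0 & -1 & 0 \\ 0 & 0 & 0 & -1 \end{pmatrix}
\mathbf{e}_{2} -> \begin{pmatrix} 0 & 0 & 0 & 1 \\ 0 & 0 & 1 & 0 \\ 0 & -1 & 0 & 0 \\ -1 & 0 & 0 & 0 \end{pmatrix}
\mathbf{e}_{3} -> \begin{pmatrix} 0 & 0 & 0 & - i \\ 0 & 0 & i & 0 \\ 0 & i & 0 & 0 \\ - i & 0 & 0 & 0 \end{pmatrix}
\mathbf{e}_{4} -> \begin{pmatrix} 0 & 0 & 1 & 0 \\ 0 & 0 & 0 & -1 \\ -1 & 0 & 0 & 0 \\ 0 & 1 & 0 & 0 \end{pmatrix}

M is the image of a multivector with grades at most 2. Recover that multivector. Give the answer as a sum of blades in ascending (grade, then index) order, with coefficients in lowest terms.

Method: the blade images are trace-orthogonal — tr(rho(e_A) rho(e_B)^-1) = 4 if A = B and 0 otherwise — and rho(e_A)^-1 = (e_A)^2 * rho(e_A) with (e_A)^2 = +1 or -1, so the coefficient of e_A in the preimage is (e_A)^2 * tr(M rho(e_A))/4.
Nonzero projections over blades of grade <= 2: e_{1} e_{2}: (e_{1} e_{2})^2 = +1, tr(M rho(e_{1} e_{2})) = - \frac{8}{3}, coefficient -\frac{2}{3}; e_{1} e_{4}: (e_{1} e_{4})^2 = +1, tr(M rho(e_{1} e_{4})) = 24, coefficient 6; e_{3} e_{4}: (e_{3} e_{4})^2 = -1, tr(M rho(e_{3} e_{4})) = 6, coefficient -\frac{3}{2}. Every other blade of grade <= 2 projects to 0.
Answer: -\frac{2}{3} e_{1} e_{2} + 6 e_{1} e_{4} - \frac{3}{2} e_{3} e_{4}


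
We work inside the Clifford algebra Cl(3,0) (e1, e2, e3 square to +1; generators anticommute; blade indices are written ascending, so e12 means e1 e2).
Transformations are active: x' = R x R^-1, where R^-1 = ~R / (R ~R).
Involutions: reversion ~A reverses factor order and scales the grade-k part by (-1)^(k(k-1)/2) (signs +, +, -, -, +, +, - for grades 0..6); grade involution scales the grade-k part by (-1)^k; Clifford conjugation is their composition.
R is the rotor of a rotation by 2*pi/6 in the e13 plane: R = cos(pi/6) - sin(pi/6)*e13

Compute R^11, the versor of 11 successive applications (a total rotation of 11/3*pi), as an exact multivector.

Rotor phase runs at HALF the rotation angle; powers of one rotor simply add phase, so after 11 steps in e13 the phase is 11*pi/6 = 11*pi/6 and R^11 = cos(11*pi/6) - sin(11*pi/6)*e13.
cos(11*pi/6) = sqrt(3)/2 and sin(11*pi/6) = -1/2, so R^11 = sqrt(3)/2 + 1/2*e13. The net rotation is 5/3*pi (after discarding 1 full turn, each of which contributes a factor -1 to the rotor); the rotor keeps the half-angle phase exactly.
Answer: sqrt(3)/2 + 1/2*e13


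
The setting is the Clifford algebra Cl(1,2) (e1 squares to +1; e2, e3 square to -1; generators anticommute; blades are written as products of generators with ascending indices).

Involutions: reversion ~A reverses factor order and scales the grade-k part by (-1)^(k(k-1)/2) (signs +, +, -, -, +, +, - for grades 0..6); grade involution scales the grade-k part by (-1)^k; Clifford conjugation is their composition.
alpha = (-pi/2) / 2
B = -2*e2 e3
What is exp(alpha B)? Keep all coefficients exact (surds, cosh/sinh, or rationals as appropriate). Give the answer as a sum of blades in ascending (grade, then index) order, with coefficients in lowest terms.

B^2 = (-2)^2*(e2 e3)^2 = 4*(-1) = -4 (a basis 2-blade squares to minus the product of its generators' squares).
B^2 = -4 — B^2 < 0, so the exponential closes trigonometrically: l = 2, alpha*l = -pi/2, so exp(alpha B) = cos(-pi/2) + (sin(-pi/2)/2)*B = 0 + (-1/2)*B.
Answer: e2 e3


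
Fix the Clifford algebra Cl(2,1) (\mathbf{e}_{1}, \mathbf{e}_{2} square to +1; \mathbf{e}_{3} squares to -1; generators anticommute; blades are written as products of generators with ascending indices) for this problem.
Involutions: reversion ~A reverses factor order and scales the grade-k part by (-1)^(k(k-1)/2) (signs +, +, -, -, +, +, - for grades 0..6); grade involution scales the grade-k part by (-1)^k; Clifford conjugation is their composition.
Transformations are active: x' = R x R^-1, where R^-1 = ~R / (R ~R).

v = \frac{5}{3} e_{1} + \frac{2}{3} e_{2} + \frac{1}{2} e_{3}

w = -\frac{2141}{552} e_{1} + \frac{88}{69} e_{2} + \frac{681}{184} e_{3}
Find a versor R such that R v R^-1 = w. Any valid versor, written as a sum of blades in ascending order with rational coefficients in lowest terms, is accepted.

Key observation: q(v) = q(w) = \frac{107}{36} (sandwiches preserve the norm), so R = v + w = -\frac{407}{184} e_{1} + \frac{134}{69} e_{2} + \frac{773}{184} e_{3} works whenever it is invertible — the component of v along it is kept and (v - w)/2 reverses, sending v to w.
Answer: -\frac{407}{184} e_{1} + \frac{134}{69} e_{2} + \frac{773}{184} e_{3}


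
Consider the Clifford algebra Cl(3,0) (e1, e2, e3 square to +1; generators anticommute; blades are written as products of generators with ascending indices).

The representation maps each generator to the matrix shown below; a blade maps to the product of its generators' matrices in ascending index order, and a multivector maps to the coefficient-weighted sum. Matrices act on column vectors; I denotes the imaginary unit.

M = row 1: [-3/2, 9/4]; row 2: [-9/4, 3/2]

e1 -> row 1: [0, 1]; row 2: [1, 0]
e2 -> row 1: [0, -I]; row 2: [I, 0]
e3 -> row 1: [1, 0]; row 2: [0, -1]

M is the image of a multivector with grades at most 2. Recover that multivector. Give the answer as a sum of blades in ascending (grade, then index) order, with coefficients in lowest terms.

Method: 1, rho(e1), rho(e2), rho(e3) form a trace-orthogonal basis of the 2x2 complex matrices (tr(X Y) = 2 if X = Y, else 0), so M = m0*1 + m1*rho(e1) + m2*rho(e2) + m3*rho(e3) with m0 = tr(M)/2 = 0, m1 = tr(M rho(e1))/2 = 0, m2 = tr(M rho(e2))/2 = 9*I/4, m3 = tr(M rho(e3))/2 = -3/2.
Multiplying table entries, the bivector images are rho(e1 e2) = I*rho(e3), rho(e1 e3) = -I*rho(e2), rho(e2 e3) = I*rho(e1); with real blade coefficients the real parts of m0..m3 are the coefficients of 1, e1, e2, e3 and the imaginary parts give the bivectors (e2 e3: Im m1, e1 e3: -Im m2, e1 e2: Im m3).
Answer: -3/2*e3 - 9/4*e1 e3


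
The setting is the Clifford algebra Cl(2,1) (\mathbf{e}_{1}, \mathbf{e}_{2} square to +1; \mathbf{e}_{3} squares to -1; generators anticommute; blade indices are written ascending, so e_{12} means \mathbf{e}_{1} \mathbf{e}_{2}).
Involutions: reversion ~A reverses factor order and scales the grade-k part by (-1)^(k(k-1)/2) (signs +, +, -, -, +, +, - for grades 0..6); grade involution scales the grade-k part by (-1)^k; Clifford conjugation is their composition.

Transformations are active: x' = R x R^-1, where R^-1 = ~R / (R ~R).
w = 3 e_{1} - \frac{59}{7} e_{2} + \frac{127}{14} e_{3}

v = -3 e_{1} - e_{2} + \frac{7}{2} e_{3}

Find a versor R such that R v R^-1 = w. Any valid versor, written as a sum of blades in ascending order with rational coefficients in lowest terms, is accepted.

Reasoning: v^2 = w^2 = -\frac{9}{4} since conjugation preserves the quadratic form; R = v + w = -\frac{66}{7} e_{2} + \frac{88}{7} e_{3} is then valid when invertible, keeping its own part and reversing (v - w)/2.
Answer: -\frac{66}{7} e_{2} + \frac{88}{7} e_{3}


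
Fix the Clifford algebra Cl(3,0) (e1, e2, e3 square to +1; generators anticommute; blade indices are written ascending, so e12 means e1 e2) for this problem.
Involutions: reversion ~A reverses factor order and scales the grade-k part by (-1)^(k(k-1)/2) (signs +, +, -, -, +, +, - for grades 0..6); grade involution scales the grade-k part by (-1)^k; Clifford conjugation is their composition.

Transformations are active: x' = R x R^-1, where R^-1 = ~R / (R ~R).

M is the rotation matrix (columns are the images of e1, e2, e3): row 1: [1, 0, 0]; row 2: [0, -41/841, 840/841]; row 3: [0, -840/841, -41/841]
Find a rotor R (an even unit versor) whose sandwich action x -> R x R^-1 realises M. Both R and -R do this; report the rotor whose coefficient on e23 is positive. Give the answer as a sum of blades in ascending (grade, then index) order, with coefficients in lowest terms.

Method: write R = a + b12*e12 + b13*e13 + b23*e23 with a^2 + b12^2 + b13^2 + b23^2 = 1 (so R^-1 = ~R). Expanding the columns R e_j ~R gives tr M = 4a^2 - 1 and, from the antisymmetric part, M21 - M12 = -4a*b12, M13 - M31 = 4a*b13, M32 - M23 = -4a*b23.
Here tr M = 759/841, so a^2 = (1 + tr M)/4 = 400/841 and a = ±20/29. Taking a = 20/29: M21 - M12 = 0, M13 - M31 = 0, M32 - M23 = -1680/841, giving b12 = 0, b13 = 0, b23 = 21/29, i.e. R = 20/29 + 21/29*e23.
Its e23 coefficient is already positive.
Answer: 20/29 + 21/29*e23. Note: both R and -R realise this M (trace 759/841); the covering map identifies them, and the e23-coefficient sign is the tie-breaker.


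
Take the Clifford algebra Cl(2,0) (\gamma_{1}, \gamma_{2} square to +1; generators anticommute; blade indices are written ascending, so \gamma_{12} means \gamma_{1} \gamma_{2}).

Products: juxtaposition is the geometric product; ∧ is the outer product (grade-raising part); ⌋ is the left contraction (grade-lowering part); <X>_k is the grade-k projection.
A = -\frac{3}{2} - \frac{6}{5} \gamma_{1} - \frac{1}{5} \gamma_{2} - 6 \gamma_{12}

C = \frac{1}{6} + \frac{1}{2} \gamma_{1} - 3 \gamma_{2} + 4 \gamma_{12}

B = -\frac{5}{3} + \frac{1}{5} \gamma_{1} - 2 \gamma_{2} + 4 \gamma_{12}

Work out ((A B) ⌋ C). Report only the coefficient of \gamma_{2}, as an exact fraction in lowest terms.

step 1: \frac{1333}{50} + \frac{29}{2} \gamma_{1} - \frac{4}{15} \gamma_{2} + \frac{161}{25} \gamma_{12}
step 2: -\frac{199}{15} + \frac{4319}{300} \gamma_{1} - \frac{1099}{50} \gamma_{2} + \frac{2666}{25} \gamma_{12}
Answer: -\frac{1099}{50}


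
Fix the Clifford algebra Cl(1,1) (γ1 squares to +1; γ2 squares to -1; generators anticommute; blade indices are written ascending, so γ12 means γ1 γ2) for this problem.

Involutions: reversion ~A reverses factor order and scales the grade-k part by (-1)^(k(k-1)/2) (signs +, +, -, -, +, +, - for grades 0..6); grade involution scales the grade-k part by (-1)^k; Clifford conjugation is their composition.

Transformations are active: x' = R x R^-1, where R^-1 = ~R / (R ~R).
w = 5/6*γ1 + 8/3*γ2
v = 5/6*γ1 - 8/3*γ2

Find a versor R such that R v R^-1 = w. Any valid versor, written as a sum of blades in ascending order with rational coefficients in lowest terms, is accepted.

The midline construction: v and w both square to -77/12, so reflecting in their sum 5/3*γ1 exchanges them.
Answer: 5/3*γ1


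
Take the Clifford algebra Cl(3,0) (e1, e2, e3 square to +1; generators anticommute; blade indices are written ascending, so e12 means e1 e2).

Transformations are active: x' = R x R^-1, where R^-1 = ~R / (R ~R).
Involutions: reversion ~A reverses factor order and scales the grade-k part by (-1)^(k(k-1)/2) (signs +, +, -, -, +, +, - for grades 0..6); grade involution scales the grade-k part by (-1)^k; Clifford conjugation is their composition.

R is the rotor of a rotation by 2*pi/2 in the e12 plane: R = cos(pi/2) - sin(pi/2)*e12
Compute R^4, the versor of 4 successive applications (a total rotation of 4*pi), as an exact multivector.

The rotor phase is half the rotation angle and phases add under composition, so 4 steps in the e12 plane accumulate phase 4*(pi/2) = 2*pi: R^4 = cos(2*pi) - sin(2*pi)*e12.
cos(2*pi) = 1 and sin(2*pi) = 0, so R^4 = 1. The total rotation 4*pi is 2 full turns, so every vector returns to itself, yet the rotor is +1, back on the identity sheet (an even number of 2*pi turns).
Answer: 1


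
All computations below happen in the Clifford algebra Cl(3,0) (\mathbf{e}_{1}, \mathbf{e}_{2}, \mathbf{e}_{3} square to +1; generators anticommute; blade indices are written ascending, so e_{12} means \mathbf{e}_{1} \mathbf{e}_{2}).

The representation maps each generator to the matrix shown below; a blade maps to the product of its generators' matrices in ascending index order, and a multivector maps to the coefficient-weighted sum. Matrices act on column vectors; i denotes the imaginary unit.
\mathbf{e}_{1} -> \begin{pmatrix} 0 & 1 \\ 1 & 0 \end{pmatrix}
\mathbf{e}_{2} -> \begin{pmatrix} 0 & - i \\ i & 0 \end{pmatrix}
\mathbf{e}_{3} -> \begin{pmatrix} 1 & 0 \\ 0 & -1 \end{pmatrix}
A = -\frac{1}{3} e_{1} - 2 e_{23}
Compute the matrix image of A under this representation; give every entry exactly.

Bivector images (products of the table entries): rho(e_{23}) = rho(\mathbf{e}_{2})rho(\mathbf{e}_{3}) = \begin{pmatrix} 0 & i \\ i & 0 \end{pmatrix}.
M = (-\frac{1}{3})*rho(e_{1}) + (-2)*rho(e_{23}), summed entrywise:
Answer: \begin{pmatrix} 0 & - \frac{1}{3} - 2 i \\ - \frac{1}{3} - 2 i & 0 \end{pmatrix}


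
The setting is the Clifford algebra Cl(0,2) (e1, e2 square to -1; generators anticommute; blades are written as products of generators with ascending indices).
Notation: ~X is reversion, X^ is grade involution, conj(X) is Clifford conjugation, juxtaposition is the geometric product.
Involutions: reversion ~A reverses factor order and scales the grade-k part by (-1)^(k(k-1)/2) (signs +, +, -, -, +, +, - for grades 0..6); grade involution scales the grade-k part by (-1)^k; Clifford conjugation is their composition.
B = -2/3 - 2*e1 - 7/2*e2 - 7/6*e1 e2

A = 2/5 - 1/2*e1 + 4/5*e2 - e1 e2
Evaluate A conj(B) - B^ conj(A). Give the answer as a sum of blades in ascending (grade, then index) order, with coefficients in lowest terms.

first term: -9/10 + 167/30*e1 - 11/20*e2 - 133/60*e1 e2
second term: 27/10 + 91/30*e1 - 13/20*e2 - 269/60*e1 e2
Answer: -18/5 + 38/15*e1 + 1/10*e2 + 34/15*e1 e2


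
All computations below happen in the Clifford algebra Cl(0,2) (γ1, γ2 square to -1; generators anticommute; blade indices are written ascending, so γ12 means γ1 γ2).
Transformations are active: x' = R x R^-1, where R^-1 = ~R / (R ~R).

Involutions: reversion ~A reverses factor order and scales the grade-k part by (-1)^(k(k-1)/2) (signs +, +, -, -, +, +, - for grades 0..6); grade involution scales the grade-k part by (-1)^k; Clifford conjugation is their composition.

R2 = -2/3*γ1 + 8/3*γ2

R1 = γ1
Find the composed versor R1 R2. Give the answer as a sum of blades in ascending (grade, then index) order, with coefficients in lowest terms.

Distribute over the terms of R1 (each basis-blade product reordered to ascending indices, repeated generators contracted through their squares):
(γ1) R2 = 2/3 + 8/3*γ12
Answer: 2/3 + 8/3*γ12


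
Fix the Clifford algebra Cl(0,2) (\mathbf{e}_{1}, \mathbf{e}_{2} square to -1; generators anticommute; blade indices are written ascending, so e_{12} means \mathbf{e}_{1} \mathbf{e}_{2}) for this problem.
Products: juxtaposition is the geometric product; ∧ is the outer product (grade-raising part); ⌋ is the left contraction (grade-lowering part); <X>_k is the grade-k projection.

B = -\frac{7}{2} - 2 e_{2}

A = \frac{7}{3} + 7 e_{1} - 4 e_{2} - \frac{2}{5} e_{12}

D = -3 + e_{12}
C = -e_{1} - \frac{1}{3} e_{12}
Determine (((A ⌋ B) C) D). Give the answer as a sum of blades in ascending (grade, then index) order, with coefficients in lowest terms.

step 1: -\frac{97}{6} - \frac{14}{3} e_{2}
step 2: \frac{319}{18} e_{1} + \frac{13}{18} e_{12}
step 3: -\frac{13}{18} - \frac{319}{6} e_{1} - \frac{319}{18} e_{2} - \frac{13}{6} e_{12}
Answer: -\frac{13}{18} - \frac{319}{6} e_{1} - \frac{319}{18} e_{2} - \frac{13}{6} e_{12}


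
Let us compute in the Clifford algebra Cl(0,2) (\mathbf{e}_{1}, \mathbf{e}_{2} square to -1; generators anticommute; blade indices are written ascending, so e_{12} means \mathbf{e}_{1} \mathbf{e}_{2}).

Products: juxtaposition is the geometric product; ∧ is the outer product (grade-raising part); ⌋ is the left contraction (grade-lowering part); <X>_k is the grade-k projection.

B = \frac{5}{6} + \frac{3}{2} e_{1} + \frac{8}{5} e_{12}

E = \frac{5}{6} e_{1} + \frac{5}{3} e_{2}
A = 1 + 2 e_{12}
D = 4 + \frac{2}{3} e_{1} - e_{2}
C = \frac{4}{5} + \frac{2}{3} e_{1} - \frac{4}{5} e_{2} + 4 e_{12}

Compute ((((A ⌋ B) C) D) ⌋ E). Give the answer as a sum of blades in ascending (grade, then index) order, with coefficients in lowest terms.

step 1: -\frac{71}{30} + \frac{3}{2} e_{1} + \frac{8}{5} e_{12}
step 2: -\frac{697}{75} + \frac{203}{225} e_{1} - \frac{76}{25} e_{2} - \frac{704}{75} e_{12}
step 3: -\frac{1102}{27} - \frac{898}{75} e_{1} - \frac{2053}{225} e_{2} - \frac{1639}{45} e_{12}
step 4: \frac{680}{27} - \frac{2755}{81} e_{1} - \frac{5510}{81} e_{2}
Answer: \frac{680}{27} - \frac{2755}{81} e_{1} - \frac{5510}{81} e_{2}


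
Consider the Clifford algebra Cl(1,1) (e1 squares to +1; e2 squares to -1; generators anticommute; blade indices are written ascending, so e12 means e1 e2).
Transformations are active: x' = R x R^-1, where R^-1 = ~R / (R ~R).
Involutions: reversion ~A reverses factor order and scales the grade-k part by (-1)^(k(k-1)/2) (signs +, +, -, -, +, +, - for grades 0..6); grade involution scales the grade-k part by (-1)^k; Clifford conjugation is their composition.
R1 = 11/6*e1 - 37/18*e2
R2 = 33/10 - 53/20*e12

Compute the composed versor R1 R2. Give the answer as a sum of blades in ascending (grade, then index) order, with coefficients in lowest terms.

Distribute over the terms of R1 (each basis-blade product reordered to ascending indices, repeated generators contracted through their squares):
(11/6*e1) R2 = 121/20*e1 - 583/120*e2
(-37/18*e2) R2 = 1961/360*e1 - 407/60*e2
Summing the partial products and collecting blades:
Answer: 4139/360*e1 - 1397/120*e2


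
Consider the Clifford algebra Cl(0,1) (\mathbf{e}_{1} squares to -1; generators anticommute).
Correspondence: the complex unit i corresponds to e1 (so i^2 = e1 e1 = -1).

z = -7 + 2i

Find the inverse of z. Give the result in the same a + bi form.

In blades: z = -7 + 2 e_{1}.
With qbar = -7 - 2 e_{1} (scalar fixed, mapped units negated), z qbar = 53 (the sum of squared coefficients), so z^-1 = qbar / (53) = -\frac{7}{53} - \frac{2}{53} e_{1}; translating back:
Answer: -\frac{7}{53} - \frac{2}{53}i


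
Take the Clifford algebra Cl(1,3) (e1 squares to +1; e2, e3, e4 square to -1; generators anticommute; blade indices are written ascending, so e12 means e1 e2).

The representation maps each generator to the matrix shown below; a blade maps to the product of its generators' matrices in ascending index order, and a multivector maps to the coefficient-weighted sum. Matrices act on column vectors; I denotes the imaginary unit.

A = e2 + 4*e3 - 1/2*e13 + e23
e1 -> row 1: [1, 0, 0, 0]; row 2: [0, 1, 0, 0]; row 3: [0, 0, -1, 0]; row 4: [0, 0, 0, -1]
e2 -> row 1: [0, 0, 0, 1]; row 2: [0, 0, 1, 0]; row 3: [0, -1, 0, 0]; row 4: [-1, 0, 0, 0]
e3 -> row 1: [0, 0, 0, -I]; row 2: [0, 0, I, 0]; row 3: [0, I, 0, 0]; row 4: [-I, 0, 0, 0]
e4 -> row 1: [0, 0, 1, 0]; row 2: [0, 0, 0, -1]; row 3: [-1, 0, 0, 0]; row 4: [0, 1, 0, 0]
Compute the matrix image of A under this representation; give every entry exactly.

Bivector images (products of the table entries): rho(e13) = rho(e1)rho(e3) = row 1: [0, 0, 0, -I]; row 2: [0, 0, I, 0]; row 3: [0, -I, 0, 0]; row 4: [I, 0, 0, 0]; rho(e23) = rho(e2)rho(e3) = row 1: [-I, 0, 0, 0]; row 2: [0, I, 0, 0]; row 3: [0, 0, -I, 0]; row 4: [0, 0, 0, I].
M = (1)*rho(e2) + (4)*rho(e3) + (-1/2)*rho(e13) + (1)*rho(e23), summed entrywise:
Answer: row 1: [-I, 0, 0, 1 - 7*I/2]; row 2: [0, I, 1 + 7*I/2, 0]; row 3: [0, -1 + 9*I/2, -I, 0]; row 4: [-1 - 9*I/2, 0, 0, I]


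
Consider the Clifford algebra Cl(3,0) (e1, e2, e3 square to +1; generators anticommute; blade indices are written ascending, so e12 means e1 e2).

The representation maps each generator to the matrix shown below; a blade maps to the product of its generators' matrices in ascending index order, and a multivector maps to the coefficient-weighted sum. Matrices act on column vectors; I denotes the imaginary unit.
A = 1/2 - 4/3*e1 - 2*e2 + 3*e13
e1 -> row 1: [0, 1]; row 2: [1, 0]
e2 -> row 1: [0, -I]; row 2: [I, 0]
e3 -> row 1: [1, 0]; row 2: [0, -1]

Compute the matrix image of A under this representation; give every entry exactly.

Bivector images (products of the table entries): rho(e13) = rho(e1)rho(e3) = row 1: [0, -1]; row 2: [1, 0].
M = (1/2)*1 + (-4/3)*rho(e1) + (-2)*rho(e2) + (3)*rho(e13), summed entrywise (1 is the identity matrix):
Answer: row 1: [1/2, -13/3 + 2*I]; row 2: [5/3 - 2*I, 1/2]


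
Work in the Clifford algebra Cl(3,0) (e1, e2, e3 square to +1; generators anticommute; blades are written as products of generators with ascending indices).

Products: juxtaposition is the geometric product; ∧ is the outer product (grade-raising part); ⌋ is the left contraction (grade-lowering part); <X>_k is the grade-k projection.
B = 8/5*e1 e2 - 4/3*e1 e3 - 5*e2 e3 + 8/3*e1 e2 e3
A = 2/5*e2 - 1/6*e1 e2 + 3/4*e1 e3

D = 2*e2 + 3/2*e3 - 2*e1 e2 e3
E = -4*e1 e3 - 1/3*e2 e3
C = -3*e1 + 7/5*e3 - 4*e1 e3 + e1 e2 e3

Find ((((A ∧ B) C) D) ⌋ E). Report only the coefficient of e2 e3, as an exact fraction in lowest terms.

step 1: 8/15*e1 e2 e3
step 2: -8/15 - 32/15*e2 + 56/75*e1 e2 - 8/5*e2 e3
step 3: -64/15 - 128/75*e1 - 52/15*e2 + 292/75*e3 - 64/15*e1 e3 - 16/5*e2 e3 + 164/75*e1 e2 e3
step 4: -272/15 + 1168/75*e1 + 292/225*e2 + 1796/225*e3 + 256/15*e1 e3 + 64/45*e2 e3
Answer: 64/45


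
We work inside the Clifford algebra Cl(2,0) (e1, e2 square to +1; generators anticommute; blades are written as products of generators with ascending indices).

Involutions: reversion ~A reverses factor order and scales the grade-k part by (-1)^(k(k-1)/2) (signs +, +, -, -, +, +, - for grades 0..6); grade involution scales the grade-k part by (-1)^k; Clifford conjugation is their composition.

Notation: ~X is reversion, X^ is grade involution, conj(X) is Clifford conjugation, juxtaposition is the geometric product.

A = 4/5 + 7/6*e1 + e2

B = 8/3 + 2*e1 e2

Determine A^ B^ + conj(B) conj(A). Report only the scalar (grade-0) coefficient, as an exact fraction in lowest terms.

first term: 32/15 - 10/9*e1 - 5*e2 + 8/5*e1 e2
second term: 32/15 - 10/9*e1 - 5*e2 - 8/5*e1 e2
Answer: 64/15


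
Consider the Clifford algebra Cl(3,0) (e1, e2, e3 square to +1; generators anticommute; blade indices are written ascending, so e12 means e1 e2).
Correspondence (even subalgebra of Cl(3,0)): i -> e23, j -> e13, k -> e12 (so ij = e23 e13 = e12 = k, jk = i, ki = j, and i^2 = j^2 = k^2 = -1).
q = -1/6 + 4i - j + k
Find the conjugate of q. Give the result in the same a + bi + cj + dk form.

In blades: q = -1/6 + e12 - e13 + 4*e23.
Quaternion conjugation is reversion on the even subalgebra: the scalar is fixed and every grade-2 blade flips sign, giving -1/6 - e12 + e13 - 4*e23; translating back:
Answer: -1/6 - 4i + j - k


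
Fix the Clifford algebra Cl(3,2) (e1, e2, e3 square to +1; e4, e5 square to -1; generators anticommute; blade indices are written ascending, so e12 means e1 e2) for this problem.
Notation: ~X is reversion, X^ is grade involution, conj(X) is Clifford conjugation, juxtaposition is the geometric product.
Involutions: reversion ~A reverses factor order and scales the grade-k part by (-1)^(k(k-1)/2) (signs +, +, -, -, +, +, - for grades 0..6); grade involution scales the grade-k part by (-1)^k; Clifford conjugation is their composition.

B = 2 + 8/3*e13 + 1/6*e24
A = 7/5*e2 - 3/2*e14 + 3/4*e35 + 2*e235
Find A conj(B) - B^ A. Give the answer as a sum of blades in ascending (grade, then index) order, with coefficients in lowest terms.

first term: 14/5*e2 - 7/30*e4 + 1/4*e12 - 3*e14 + 2*e15 + 4*e34 + 3/2*e35 + 56/15*e123 - 16/3*e125 + 4*e235 + 1/3*e345 + 1/8*e2345
second term: 14/5*e2 - 7/30*e4 + 1/4*e12 - 3*e14 + 2*e15 + 4*e34 + 3/2*e35 - 56/15*e123 - 16/3*e125 + 4*e235 + 1/3*e345 - 1/8*e2345
Answer: 112/15*e123 + 1/4*e2345


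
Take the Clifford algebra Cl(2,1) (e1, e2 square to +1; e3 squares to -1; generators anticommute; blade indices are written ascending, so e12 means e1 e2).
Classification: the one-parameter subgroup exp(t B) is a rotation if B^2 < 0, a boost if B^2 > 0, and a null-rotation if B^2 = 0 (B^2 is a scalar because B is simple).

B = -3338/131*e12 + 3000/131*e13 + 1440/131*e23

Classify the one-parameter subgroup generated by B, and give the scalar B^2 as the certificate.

B^2 term by term: the squares give (-3338/131)^2*(e12)^2 + (3000/131)^2*(e13)^2 + (1440/131)^2*(e23)^2 = 11142244/17161*(-1) + 9000000/17161*(+1) + 2073600/17161*(+1) = -4 (each basis 2-blade squares to minus the product of its generators' squares); cross terms between blades sharing an index anticommute and cancel. So B^2 = -4.
Answer: rotation, certificate B^2 = -4. The class reads off the invariant scalar -4 directly.


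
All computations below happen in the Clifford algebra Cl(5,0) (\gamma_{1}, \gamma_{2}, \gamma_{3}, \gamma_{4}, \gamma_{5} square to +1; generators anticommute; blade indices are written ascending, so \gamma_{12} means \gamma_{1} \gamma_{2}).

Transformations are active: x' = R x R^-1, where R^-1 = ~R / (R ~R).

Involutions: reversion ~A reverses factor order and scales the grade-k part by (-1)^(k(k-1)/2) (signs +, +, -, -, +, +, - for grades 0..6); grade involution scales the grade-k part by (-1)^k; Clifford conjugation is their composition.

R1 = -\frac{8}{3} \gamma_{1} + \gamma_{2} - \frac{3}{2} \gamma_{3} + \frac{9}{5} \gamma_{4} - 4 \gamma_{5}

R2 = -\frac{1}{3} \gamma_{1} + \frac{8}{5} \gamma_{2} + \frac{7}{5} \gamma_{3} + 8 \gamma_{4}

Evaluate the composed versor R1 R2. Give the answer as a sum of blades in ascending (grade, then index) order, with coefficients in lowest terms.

Distribute over the terms of R2 (each basis-blade product reordered to ascending indices, repeated generators contracted through their squares):
R1 (-\frac{1}{3} \gamma_{1}) = \frac{8}{9} + \frac{1}{3} \gamma_{12} - \frac{1}{2} \gamma_{13} + \frac{3}{5} \gamma_{14} - \frac{4}{3} \gamma_{15}
R1 (\frac{8}{5} \gamma_{2}) = \frac{8}{5} - \frac{64}{15} \gamma_{12} + \frac{12}{5} \gamma_{23} - \frac{72}{25} \gamma_{24} + \frac{32}{5} \gamma_{25}
R1 (\frac{7}{5} \gamma_{3}) = -\frac{21}{10} - \frac{56}{15} \gamma_{13} + \frac{7}{5} \gamma_{23} - \frac{63}{25} \gamma_{34} + \frac{28}{5} \gamma_{35}
R1 (8 \gamma_{4}) = \frac{72}{5} - \frac{64}{3} \gamma_{14} + 8 \gamma_{24} - 12 \gamma_{34} + 32 \gamma_{45}
Summing the partial products and collecting blades:
Answer: \frac{1331}{90} - \frac{59}{15} \gamma_{12} - \frac{127}{30} \gamma_{13} - \frac{311}{15} \gamma_{14} - \frac{4}{3} \gamma_{15} + \frac{19}{5} \gamma_{23} + \frac{128}{25} \gamma_{24} + \frac{32}{5} \gamma_{25} - \frac{363}{25} \gamma_{34} + \frac{28}{5} \gamma_{35} + 32 \gamma_{45}
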